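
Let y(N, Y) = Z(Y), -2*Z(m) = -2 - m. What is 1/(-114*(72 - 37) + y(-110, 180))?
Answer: -1/3899 ≈ -0.00025648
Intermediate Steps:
Z(m) = 1 + m/2 (Z(m) = -(-2 - m)/2 = 1 + m/2)
y(N, Y) = 1 + Y/2
1/(-114*(72 - 37) + y(-110, 180)) = 1/(-114*(72 - 37) + (1 + (½)*180)) = 1/(-114*35 + (1 + 90)) = 1/(-3990 + 91) = 1/(-3899) = -1/3899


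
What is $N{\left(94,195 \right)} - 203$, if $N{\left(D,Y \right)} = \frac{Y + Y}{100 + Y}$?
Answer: $- \frac{11899}{59} \approx -201.68$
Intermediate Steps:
$N{\left(D,Y \right)} = \frac{2 Y}{100 + Y}$
$N{\left(94,195 \right)} - 203 = 2 \cdot 195 \frac{1}{100 + 195} - 203 = 2 \cdot 195 \cdot \frac{1}{295} - 203 = \frac{78}{59} - 203 = - \frac{11899}{59}$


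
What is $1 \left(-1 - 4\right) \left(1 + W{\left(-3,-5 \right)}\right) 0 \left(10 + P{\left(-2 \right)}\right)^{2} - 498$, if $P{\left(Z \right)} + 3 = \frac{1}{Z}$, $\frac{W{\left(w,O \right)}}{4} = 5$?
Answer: $-498$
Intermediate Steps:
$W{\left(w,O \right)} = 20$ ($W{\left(w,O \right)} = 4 \cdot 5 = 20$)
$P{\left(Z \right)} = -3 + \frac{1}{Z}$
$1 \left(-1 - 4\right) \left(1 + W{\left(-3,-5 \right)}\right) 0 \left(10 + P{\left(-2 \right)}\right)^{2} - 498 = 1 \left(-1 - 4\right) \left(1 + 20\right) 0 \left(10 - \left(3 - \frac{1}{-2}\right)\right)^{2} - 498 = 1 \left(\left(-5\right) 21\right) 0 \left(10 - \frac{7}{2}\right)^{2} - 498 = 1 \left(-105\right) 0 \left(10 - \frac{7}{2}\right)^{2} - 498 = \left(-105\right) 0 \left(\frac{13}{2}\right)^{2} - 498 = 0 \cdot \frac{169}{4} - 498 = 0 - 498 = -498$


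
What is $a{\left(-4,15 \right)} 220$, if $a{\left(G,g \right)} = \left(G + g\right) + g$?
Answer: $5720$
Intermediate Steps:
$a{\left(G,g \right)} = G + 2 g$
$a{\left(-4,15 \right)} 220 = \left(-4 + 2 \cdot 15\right) 220 = \left(-4 + 30\right) 220 = 26 \cdot 220 = 5720$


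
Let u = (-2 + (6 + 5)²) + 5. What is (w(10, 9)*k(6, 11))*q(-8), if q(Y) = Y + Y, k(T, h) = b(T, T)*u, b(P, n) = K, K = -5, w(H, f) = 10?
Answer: 99200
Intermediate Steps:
b(P, n) = -5
u = 124 (u = (-2 + 11²) + 5 = (-2 + 121) + 5 = 119 + 5 = 124)
k(T, h) = -620 (k(T, h) = -5*124 = -620)
q(Y) = 2*Y
(w(10, 9)*k(6, 11))*q(-8) = (10*(-620))*(2*(-8)) = -6200*(-16) = 99200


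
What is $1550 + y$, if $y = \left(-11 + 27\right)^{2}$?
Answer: $1806$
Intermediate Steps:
$y = 256$ ($y = 16^{2} = 256$)
$1550 + y = 1550 + 256 = 1806$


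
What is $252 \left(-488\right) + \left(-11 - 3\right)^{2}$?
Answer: $-122780$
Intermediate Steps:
$252 \left(-488\right) + \left(-11 - 3\right)^{2} = -122976 + \left(-14\right)^{2} = -122976 + 196 = -122780$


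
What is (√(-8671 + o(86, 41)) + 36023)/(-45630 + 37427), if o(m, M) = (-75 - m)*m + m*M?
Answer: -2771/631 - I*√18991/8203 ≈ -4.3914 - 0.0168*I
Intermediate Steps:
o(m, M) = M*m + m*(-75 - m) (o(m, M) = m*(-75 - m) + M*m = M*m + m*(-75 - m))
(√(-8671 + o(86, 41)) + 36023)/(-45630 + 37427) = (√(-8671 + 86*(-75 + 41 - 1*86)) + 36023)/(-45630 + 37427) = (√(-8671 + 86*(-75 + 41 - 86)) + 36023)/(-8203) = (√(-8671 + 86*(-120)) + 36023)*(-1/8203) = (√(-8671 - 10320) + 36023)*(-1/8203) = (√(-18991) + 36023)*(-1/8203) = (I*√18991 + 36023)*(-1/8203) = (36023 + I*√18991)*(-1/8203) = -2771/631 - I*√18991/8203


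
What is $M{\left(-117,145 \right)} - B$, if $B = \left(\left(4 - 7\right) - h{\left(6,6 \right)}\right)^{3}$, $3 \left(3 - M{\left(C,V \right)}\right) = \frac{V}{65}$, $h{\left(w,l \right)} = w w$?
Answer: $\frac{2313529}{39} \approx 59321.0$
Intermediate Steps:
$h{\left(w,l \right)} = w^{2}$
$M{\left(C,V \right)} = 3 - \frac{V}{195}$ ($M{\left(C,V \right)} = 3 - \frac{V \frac{1}{65}}{3} = 3 - \frac{\frac{1}{65} V}{3} = 3 - \frac{V}{195}$)
$B = -59319$ ($B = \left(\left(4 - 7\right) - 6^{2}\right)^{3} = \left(-3 - 36\right)^{3} = \left(-39\right)^{3} = -59319$)
$M{\left(-117,145 \right)} - B = \left(3 - \frac{29}{39}\right) - -59319 = \left(3 - \frac{29}{39}\right) + 59319 = \frac{88}{39} + 59319 = \frac{2313529}{39}$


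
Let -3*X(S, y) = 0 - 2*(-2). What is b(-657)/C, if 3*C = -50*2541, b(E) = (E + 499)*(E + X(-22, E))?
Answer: -6241/2541 ≈ -2.4561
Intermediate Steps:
X(S, y) = -4/3 (X(S, y) = -(0 - 2*(-2))/3 = -(0 + 4)/3 = -1/3*4 = -4/3)
b(E) = (499 + E)*(-4/3 + E) (b(E) = (E + 499)*(E - 4/3) = (499 + E)*(-4/3 + E))
C = -42350 (C = (-50*2541)/3 = (1/3)*(-127050) = -42350)
b(-657)/C = (-1996/3 + (-657)**2 + (1493/3)*(-657))/(-42350) = (-1996/3 + 431649 - 326967)*(-1/42350) = (312050/3)*(-1/42350) = -6241/2541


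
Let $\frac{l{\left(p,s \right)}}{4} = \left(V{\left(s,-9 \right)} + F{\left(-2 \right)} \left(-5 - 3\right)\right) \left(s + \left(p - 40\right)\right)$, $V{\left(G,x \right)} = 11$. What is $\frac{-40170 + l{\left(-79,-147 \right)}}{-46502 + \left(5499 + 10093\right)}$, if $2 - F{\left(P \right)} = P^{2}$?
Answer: $\frac{34449}{15455} \approx 2.229$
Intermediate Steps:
$F{\left(P \right)} = 2 - P^{2}$
$l{\left(p,s \right)} = -4320 + 108 p + 108 s$ ($l{\left(p,s \right)} = 4 \left(11 + \left(2 - \left(-2\right)^{2}\right) \left(-5 - 3\right)\right) \left(s + \left(p - 40\right)\right) = 4 \left(11 + \left(2 - 4\right) \left(-8\right)\right) \left(s + \left(-40 + p\right)\right) = 4 \left(11 + \left(2 - 4\right) \left(-8\right)\right) \left(-40 + p + s\right) = 4 \left(11 - -16\right) \left(-40 + p + s\right) = 4 \left(11 + 16\right) \left(-40 + p + s\right) = 4 \cdot 27 \left(-40 + p + s\right) = 4 \left(-1080 + 27 p + 27 s\right) = -4320 + 108 p + 108 s$)
$\frac{-40170 + l{\left(-79,-147 \right)}}{-46502 + \left(5499 + 10093\right)} = \frac{-40170 + \left(-4320 + 108 \left(-79\right) + 108 \left(-147\right)\right)}{-46502 + \left(5499 + 10093\right)} = \frac{-40170 - 28728}{-46502 + 15592} = \frac{-40170 - 28728}{-30910} = \left(-68898\right) \left(- \frac{1}{30910}\right) = \frac{34449}{15455}$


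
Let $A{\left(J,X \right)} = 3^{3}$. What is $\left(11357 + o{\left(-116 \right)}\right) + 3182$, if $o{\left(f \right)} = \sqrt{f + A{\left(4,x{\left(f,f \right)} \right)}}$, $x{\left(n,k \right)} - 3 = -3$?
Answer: $14539 + i \sqrt{89} \approx 14539.0 + 9.434 i$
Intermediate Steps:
$x{\left(n,k \right)} = 0$ ($x{\left(n,k \right)} = 3 - 3 = 0$)
$A{\left(J,X \right)} = 27$
$o{\left(f \right)} = \sqrt{27 + f}$ ($o{\left(f \right)} = \sqrt{f + 27} = \sqrt{27 + f}$)
$\left(11357 + o{\left(-116 \right)}\right) + 3182 = \left(11357 + \sqrt{27 - 116}\right) + 3182 = \left(11357 + \sqrt{-89}\right) + 3182 = \left(11357 + i \sqrt{89}\right) + 3182 = 14539 + i \sqrt{89}$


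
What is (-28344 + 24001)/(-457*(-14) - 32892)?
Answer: 4343/26494 ≈ 0.16392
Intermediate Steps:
(-28344 + 24001)/(-457*(-14) - 32892) = -4343/(6398 - 32892) = -4343/(-26494) = -4343*(-1/26494) = 4343/26494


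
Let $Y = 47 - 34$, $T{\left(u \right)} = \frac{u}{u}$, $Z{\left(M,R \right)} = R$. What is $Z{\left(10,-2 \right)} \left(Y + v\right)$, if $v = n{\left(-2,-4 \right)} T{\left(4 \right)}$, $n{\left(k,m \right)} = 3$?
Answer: $-32$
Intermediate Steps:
$T{\left(u \right)} = 1$
$v = 3$ ($v = 3 \cdot 1 = 3$)
$Y = 13$ ($Y = 47 - 34 = 13$)
$Z{\left(10,-2 \right)} \left(Y + v\right) = - 2 \left(13 + 3\right) = \left(-2\right) 16 = -32$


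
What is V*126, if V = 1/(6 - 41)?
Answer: -18/5 ≈ -3.6000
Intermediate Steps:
V = -1/35 (V = 1/(-35) = -1/35 ≈ -0.028571)
V*126 = -1/35*126 = -18/5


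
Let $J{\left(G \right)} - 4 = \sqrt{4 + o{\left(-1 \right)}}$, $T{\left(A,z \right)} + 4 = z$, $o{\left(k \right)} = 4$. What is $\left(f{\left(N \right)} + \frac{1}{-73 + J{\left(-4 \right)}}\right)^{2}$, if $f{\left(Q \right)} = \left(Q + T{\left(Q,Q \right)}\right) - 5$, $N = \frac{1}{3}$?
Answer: $\frac{14168617096}{203319081} + \frac{476128 \sqrt{2}}{67773027} \approx 69.697$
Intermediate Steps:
$N = \frac{1}{3} \approx 0.33333$
$T{\left(A,z \right)} = -4 + z$
$J{\left(G \right)} = 4 + 2 \sqrt{2}$ ($J{\left(G \right)} = 4 + \sqrt{4 + 4} = 4 + \sqrt{8} = 4 + 2 \sqrt{2}$)
$f{\left(Q \right)} = -9 + 2 Q$ ($f{\left(Q \right)} = \left(Q + \left(-4 + Q\right)\right) - 5 = \left(-4 + 2 Q\right) - 5 = -9 + 2 Q$)
$\left(f{\left(N \right)} + \frac{1}{-73 + J{\left(-4 \right)}}\right)^{2} = \left(\left(-9 + 2 \cdot \frac{1}{3}\right) + \frac{1}{-73 + \left(4 + 2 \sqrt{2}\right)}\right)^{2} = \left(\left(-9 + \frac{2}{3}\right) + \frac{1}{-69 + 2 \sqrt{2}}\right)^{2} = \left(- \frac{25}{3} + \frac{1}{-69 + 2 \sqrt{2}}\right)^{2}$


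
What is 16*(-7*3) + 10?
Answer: -326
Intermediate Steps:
16*(-7*3) + 10 = 16*(-21) + 10 = -336 + 10 = -326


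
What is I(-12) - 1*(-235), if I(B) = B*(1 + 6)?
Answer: 151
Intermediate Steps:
I(B) = 7*B (I(B) = B*7 = 7*B)
I(-12) - 1*(-235) = 7*(-12) - 1*(-235) = -84 + 235 = 151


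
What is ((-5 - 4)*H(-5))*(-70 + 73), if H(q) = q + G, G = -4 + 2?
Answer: 189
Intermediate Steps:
G = -2
H(q) = -2 + q (H(q) = q - 2 = -2 + q)
((-5 - 4)*H(-5))*(-70 + 73) = ((-5 - 4)*(-2 - 5))*(-70 + 73) = -9*(-7)*3 = 63*3 = 189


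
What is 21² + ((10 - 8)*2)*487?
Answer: 2389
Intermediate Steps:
21² + ((10 - 8)*2)*487 = 441 + (2*2)*487 = 441 + 4*487 = 441 + 1948 = 2389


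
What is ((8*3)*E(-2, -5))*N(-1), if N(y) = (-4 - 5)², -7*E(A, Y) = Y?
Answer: 9720/7 ≈ 1388.6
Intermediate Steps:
E(A, Y) = -Y/7
N(y) = 81 (N(y) = (-9)² = 81)
((8*3)*E(-2, -5))*N(-1) = ((8*3)*(-⅐*(-5)))*81 = (24*(5/7))*81 = (120/7)*81 = 9720/7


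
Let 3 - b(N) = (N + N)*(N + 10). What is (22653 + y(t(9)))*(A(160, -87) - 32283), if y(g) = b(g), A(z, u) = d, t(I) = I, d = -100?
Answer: -722594262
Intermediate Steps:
b(N) = 3 - 2*N*(10 + N) (b(N) = 3 - (N + N)*(N + 10) = 3 - 2*N*(10 + N))
A(z, u) = -100
y(g) = 3 - 20*g - 2*g²
(22653 + y(t(9)))*(A(160, -87) - 32283) = (22653 + (3 - 20*9 - 2*9²))*(-100 - 32283) = (22653 + (3 - 180 - 2*81))*(-32383) = (22653 + (3 - 180 - 162))*(-32383) = (22653 - 339)*(-32383) = 22314*(-32383) = -722594262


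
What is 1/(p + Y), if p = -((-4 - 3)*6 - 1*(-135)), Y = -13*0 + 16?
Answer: -1/77 ≈ -0.012987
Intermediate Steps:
Y = 16 (Y = 0 + 16 = 16)
p = -93 (p = -(-7*6 + 135) = -(-42 + 135) = -1*93 = -93)
1/(p + Y) = 1/(-93 + 16) = 1/(-77) = -1/77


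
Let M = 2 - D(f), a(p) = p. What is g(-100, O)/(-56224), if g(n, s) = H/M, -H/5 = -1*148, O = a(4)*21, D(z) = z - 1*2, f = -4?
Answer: -185/112448 ≈ -0.0016452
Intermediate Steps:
D(z) = -2 + z (D(z) = z - 2 = -2 + z)
O = 84 (O = 4*21 = 84)
H = 740 (H = -(-5)*148 = -5*(-148) = 740)
M = 8 (M = 2 - (-2 - 4) = 2 - 1*(-6) = 2 + 6 = 8)
g(n, s) = 185/2 (g(n, s) = 740/8 = 740*(⅛) = 185/2)
g(-100, O)/(-56224) = (185/2)/(-56224) = (185/2)*(-1/56224) = -185/112448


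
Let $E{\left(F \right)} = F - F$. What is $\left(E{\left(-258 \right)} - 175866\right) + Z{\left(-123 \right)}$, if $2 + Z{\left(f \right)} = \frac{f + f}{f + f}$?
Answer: $-175867$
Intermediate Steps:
$E{\left(F \right)} = 0$
$Z{\left(f \right)} = -1$ ($Z{\left(f \right)} = -2 + \frac{f + f}{f + f} = -2 + \frac{2 f}{2 f} = -2 + 2 f \frac{1}{2 f} = -2 + 1 = -1$)
$\left(E{\left(-258 \right)} - 175866\right) + Z{\left(-123 \right)} = \left(0 - 175866\right) - 1 = -175866 - 1 = -175867$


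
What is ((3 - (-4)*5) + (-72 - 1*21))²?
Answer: 4900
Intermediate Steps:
((3 - (-4)*5) + (-72 - 1*21))² = ((3 - 2*(-10)) + (-72 - 21))² = ((3 + 20) - 93)² = (23 - 93)² = (-70)² = 4900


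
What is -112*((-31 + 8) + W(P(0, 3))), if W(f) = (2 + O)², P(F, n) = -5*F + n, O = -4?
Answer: 2128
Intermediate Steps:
P(F, n) = n - 5*F
W(f) = 4 (W(f) = (2 - 4)² = (-2)² = 4)
-112*((-31 + 8) + W(P(0, 3))) = -112*((-31 + 8) + 4) = -112*(-23 + 4) = -112*(-19) = 2128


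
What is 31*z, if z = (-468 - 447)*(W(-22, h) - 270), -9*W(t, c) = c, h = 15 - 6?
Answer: 7686915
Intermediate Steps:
h = 9
W(t, c) = -c/9
z = 247965 (z = (-468 - 447)*(-1/9*9 - 270) = -915*(-1 - 270) = -915*(-271) = 247965)
31*z = 31*247965 = 7686915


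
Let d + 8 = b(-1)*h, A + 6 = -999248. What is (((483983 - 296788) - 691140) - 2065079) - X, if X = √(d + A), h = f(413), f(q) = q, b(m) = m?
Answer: -2569024 - 15*I*√4443 ≈ -2.569e+6 - 999.84*I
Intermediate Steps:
A = -999254 (A = -6 - 999248 = -999254)
h = 413
d = -421 (d = -8 - 1*413 = -8 - 413 = -421)
X = 15*I*√4443 (X = √(-421 - 999254) = √(-999675) = 15*I*√4443 ≈ 999.84*I)
(((483983 - 296788) - 691140) - 2065079) - X = (((483983 - 296788) - 691140) - 2065079) - 15*I*√4443 = ((187195 - 691140) - 2065079) - 15*I*√4443 = (-503945 - 2065079) - 15*I*√4443 = -2569024 - 15*I*√4443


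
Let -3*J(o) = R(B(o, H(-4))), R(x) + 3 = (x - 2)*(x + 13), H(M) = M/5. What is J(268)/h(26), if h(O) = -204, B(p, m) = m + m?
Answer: -367/5100 ≈ -0.071961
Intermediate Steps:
H(M) = M/5 (H(M) = M*(⅕) = M/5)
B(p, m) = 2*m
R(x) = -3 + (-2 + x)*(13 + x) (R(x) = -3 + (x - 2)*(x + 13) = -3 + (-2 + x)*(13 + x))
J(o) = 367/25 (J(o) = -(-29 + (2*((⅕)*(-4)))² + 11*(2*((⅕)*(-4))))/3 = -(-29 + (2*(-⅘))² + 11*(2*(-⅘)))/3 = -(-29 + (-8/5)² + 11*(-8/5))/3 = -(-29 + 64/25 - 88/5)/3 = -⅓*(-1101/25) = 367/25)
J(268)/h(26) = (367/25)/(-204) = (367/25)*(-1/204) = -367/5100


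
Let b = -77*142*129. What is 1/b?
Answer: -1/1410486 ≈ -7.0898e-7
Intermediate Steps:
b = -1410486 (b = -10934*129 = -1410486)
1/b = 1/(-1410486) = -1/1410486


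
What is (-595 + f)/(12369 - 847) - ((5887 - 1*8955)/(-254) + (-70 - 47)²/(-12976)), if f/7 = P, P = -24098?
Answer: -34877390071/1356264496 ≈ -25.716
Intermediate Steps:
f = -168686 (f = 7*(-24098) = -168686)
(-595 + f)/(12369 - 847) - ((5887 - 1*8955)/(-254) + (-70 - 47)²/(-12976)) = (-595 - 168686)/(12369 - 847) - ((5887 - 1*8955)/(-254) + (-70 - 47)²/(-12976)) = -169281/11522 - ((5887 - 8955)*(-1/254) + (-117)²*(-1/12976)) = -169281*1/11522 - (-3068*(-1/254) + 13689*(-1/12976)) = -24183/1646 - (1534/127 - 13689/12976) = -24183/1646 - 1*18166681/1647952 = -24183/1646 - 18166681/1647952 = -34877390071/1356264496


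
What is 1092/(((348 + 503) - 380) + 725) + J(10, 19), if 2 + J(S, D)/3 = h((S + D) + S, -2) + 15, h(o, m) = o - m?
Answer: 3747/23 ≈ 162.91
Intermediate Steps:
J(S, D) = 45 + 3*D + 6*S (J(S, D) = -6 + 3*((((S + D) + S) - 1*(-2)) + 15) = -6 + 3*((((D + S) + S) + 2) + 15) = -6 + 3*(((D + 2*S) + 2) + 15) = -6 + 3*((2 + D + 2*S) + 15) = -6 + 3*(17 + D + 2*S) = -6 + (51 + 3*D + 6*S) = 45 + 3*D + 6*S)
1092/(((348 + 503) - 380) + 725) + J(10, 19) = 1092/(((348 + 503) - 380) + 725) + (45 + 3*19 + 6*10) = 1092/((851 - 380) + 725) + (45 + 57 + 60) = 1092/(471 + 725) + 162 = 1092/1196 + 162 = 1092*(1/1196) + 162 = 21/23 + 162 = 3747/23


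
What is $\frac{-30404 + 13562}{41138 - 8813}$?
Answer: $- \frac{5614}{10775} \approx -0.52102$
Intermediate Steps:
$\frac{-30404 + 13562}{41138 - 8813} = - \frac{16842}{32325} = \left(-16842\right) \frac{1}{32325} = - \frac{5614}{10775}$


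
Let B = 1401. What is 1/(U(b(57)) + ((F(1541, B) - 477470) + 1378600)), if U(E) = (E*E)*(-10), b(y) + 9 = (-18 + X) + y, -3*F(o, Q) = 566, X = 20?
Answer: 3/2627824 ≈ 1.1416e-6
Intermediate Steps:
F(o, Q) = -566/3 (F(o, Q) = -⅓*566 = -566/3)
b(y) = -7 + y (b(y) = -9 + ((-18 + 20) + y) = -9 + (2 + y) = -7 + y)
U(E) = -10*E² (U(E) = E²*(-10) = -10*E²)
1/(U(b(57)) + ((F(1541, B) - 477470) + 1378600)) = 1/(-10*(-7 + 57)² + ((-566/3 - 477470) + 1378600)) = 1/(-10*50² + (-1432976/3 + 1378600)) = 1/(-10*2500 + 2702824/3) = 1/(-25000 + 2702824/3) = 1/(2627824/3) = 3/2627824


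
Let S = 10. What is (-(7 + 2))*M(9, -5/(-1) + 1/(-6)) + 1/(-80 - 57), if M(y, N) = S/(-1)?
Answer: 12329/137 ≈ 89.993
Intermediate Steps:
M(y, N) = -10 (M(y, N) = 10/(-1) = 10*(-1) = -10)
(-(7 + 2))*M(9, -5/(-1) + 1/(-6)) + 1/(-80 - 57) = -(7 + 2)*(-10) + 1/(-80 - 57) = -1*9*(-10) + 1/(-137) = -9*(-10) - 1/137 = 90 - 1/137 = 12329/137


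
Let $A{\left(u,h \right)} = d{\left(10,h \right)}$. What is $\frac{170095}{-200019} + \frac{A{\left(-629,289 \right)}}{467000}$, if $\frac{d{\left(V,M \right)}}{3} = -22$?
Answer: $- \frac{39723783127}{46704436500} \approx -0.85054$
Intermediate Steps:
$d{\left(V,M \right)} = -66$ ($d{\left(V,M \right)} = 3 \left(-22\right) = -66$)
$A{\left(u,h \right)} = -66$
$\frac{170095}{-200019} + \frac{A{\left(-629,289 \right)}}{467000} = \frac{170095}{-200019} - \frac{66}{467000} = 170095 \left(- \frac{1}{200019}\right) - \frac{33}{233500} = - \frac{170095}{200019} - \frac{33}{233500} = - \frac{39723783127}{46704436500}$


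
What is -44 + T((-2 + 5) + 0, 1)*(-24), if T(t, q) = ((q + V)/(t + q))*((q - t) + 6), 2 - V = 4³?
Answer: 1420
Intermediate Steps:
V = -62 (V = 2 - 1*4³ = 2 - 1*64 = 2 - 64 = -62)
T(t, q) = (-62 + q)*(6 + q - t)/(q + t) (T(t, q) = ((q - 62)/(t + q))*((q - t) + 6) = ((-62 + q)/(q + t))*(6 + q - t) = (-62 + q)*(6 + q - t)/(q + t))
-44 + T((-2 + 5) + 0, 1)*(-24) = -44 + ((-372 + 1² - 56*1 + 62*((-2 + 5) + 0) - 1*1*((-2 + 5) + 0))/(1 + ((-2 + 5) + 0)))*(-24) = -44 + ((-372 + 1 - 56 + 62*(3 + 0) - 1*1*(3 + 0))/(1 + (3 + 0)))*(-24) = -44 + ((-372 + 1 - 56 + 62*3 - 1*1*3)/(1 + 3))*(-24) = -44 + ((-372 + 1 - 56 + 186 - 3)/4)*(-24) = -44 + ((¼)*(-244))*(-24) = -44 - 61*(-24) = -44 + 1464 = 1420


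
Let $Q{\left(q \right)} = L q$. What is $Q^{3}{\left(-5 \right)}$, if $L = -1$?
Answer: $125$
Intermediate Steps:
$Q{\left(q \right)} = - q$
$Q^{3}{\left(-5 \right)} = \left(\left(-1\right) \left(-5\right)\right)^{3} = 5^{3} = 125$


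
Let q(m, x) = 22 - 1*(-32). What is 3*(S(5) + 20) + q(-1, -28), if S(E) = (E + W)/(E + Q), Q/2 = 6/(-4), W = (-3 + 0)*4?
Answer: 207/2 ≈ 103.50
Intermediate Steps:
q(m, x) = 54 (q(m, x) = 22 + 32 = 54)
W = -12 (W = -3*4 = -12)
Q = -3 (Q = 2*(6/(-4)) = 2*(6*(-¼)) = 2*(-3/2) = -3)
S(E) = (-12 + E)/(-3 + E) (S(E) = (E - 12)/(E - 3) = (-12 + E)/(-3 + E))
3*(S(5) + 20) + q(-1, -28) = 3*((-12 + 5)/(-3 + 5) + 20) + 54 = 3*(-7/2 + 20) + 54 = 3*(33/2) + 54 = 99/2 + 54 = 207/2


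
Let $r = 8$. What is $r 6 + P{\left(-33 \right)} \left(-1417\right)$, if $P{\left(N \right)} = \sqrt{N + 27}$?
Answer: $48 - 1417 i \sqrt{6} \approx 48.0 - 3470.9 i$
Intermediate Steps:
$P{\left(N \right)} = \sqrt{27 + N}$
$r 6 + P{\left(-33 \right)} \left(-1417\right) = 8 \cdot 6 + \sqrt{27 - 33} \left(-1417\right) = 48 + \sqrt{-6} \left(-1417\right) = 48 + i \sqrt{6} \left(-1417\right) = 48 - 1417 i \sqrt{6}$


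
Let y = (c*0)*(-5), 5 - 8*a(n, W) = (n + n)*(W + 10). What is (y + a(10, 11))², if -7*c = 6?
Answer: 172225/64 ≈ 2691.0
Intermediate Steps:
c = -6/7 (c = -⅐*6 = -6/7 ≈ -0.85714)
a(n, W) = 5/8 - n*(10 + W)/4 (a(n, W) = 5/8 - (n + n)*(W + 10)/8 = 5/8 - 2*n*(10 + W)/8 = 5/8 - n*(10 + W)/4)
y = 0 (y = -6/7*0*(-5) = 0*(-5) = 0)
(y + a(10, 11))² = (0 + (5/8 - 5/2*10 - ¼*11*10))² = (0 + (5/8 - 25 - 55/2))² = (0 - 415/8)² = (-415/8)² = 172225/64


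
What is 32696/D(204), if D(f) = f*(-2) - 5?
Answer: -32696/413 ≈ -79.167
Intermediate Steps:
D(f) = -5 - 2*f (D(f) = -2*f - 5 = -5 - 2*f)
32696/D(204) = 32696/(-5 - 2*204) = 32696/(-5 - 408) = 32696/(-413) = 32696*(-1/413) = -32696/413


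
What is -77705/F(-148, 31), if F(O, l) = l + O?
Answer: 77705/117 ≈ 664.15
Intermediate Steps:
F(O, l) = O + l
-77705/F(-148, 31) = -77705/(-148 + 31) = -77705/(-117) = -77705*(-1/117) = 77705/117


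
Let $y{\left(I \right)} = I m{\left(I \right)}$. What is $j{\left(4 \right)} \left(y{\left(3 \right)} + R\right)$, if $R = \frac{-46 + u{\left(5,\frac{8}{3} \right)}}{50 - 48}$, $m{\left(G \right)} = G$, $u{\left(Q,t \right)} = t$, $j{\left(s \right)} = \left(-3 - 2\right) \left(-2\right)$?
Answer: $- \frac{380}{3} \approx -126.67$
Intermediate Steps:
$j{\left(s \right)} = 10$ ($j{\left(s \right)} = \left(-5\right) \left(-2\right) = 10$)
$y{\left(I \right)} = I^{2}$ ($y{\left(I \right)} = I I = I^{2}$)
$R = - \frac{65}{3}$ ($R = \frac{-46 + \frac{8}{3}}{50 - 48} = \frac{-46 + 8 \cdot \frac{1}{3}}{2} = \left(-46 + \frac{8}{3}\right) \frac{1}{2} = \left(- \frac{130}{3}\right) \frac{1}{2} = - \frac{65}{3} \approx -21.667$)
$j{\left(4 \right)} \left(y{\left(3 \right)} + R\right) = 10 \left(3^{2} - \frac{65}{3}\right) = 10 \left(9 - \frac{65}{3}\right) = 10 \left(- \frac{38}{3}\right) = - \frac{380}{3}$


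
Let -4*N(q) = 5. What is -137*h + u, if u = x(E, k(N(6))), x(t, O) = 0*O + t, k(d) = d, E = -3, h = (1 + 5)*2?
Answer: -1647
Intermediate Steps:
N(q) = -5/4 (N(q) = -1/4*5 = -5/4)
h = 12 (h = 6*2 = 12)
x(t, O) = t (x(t, O) = 0 + t = t)
u = -3
-137*h + u = -137*12 - 3 = -1644 - 3 = -1647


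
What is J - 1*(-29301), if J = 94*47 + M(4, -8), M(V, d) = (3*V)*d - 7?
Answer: 33616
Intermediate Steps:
M(V, d) = -7 + 3*V*d (M(V, d) = 3*V*d - 7 = -7 + 3*V*d)
J = 4315 (J = 94*47 + (-7 + 3*4*(-8)) = 4418 + (-7 - 96) = 4418 - 103 = 4315)
J - 1*(-29301) = 4315 - 1*(-29301) = 4315 + 29301 = 33616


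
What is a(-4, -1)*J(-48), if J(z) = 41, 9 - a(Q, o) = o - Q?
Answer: 246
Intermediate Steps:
a(Q, o) = 9 + Q - o (a(Q, o) = 9 - (o - Q) = 9 + (Q - o) = 9 + Q - o)
a(-4, -1)*J(-48) = (9 - 4 - 1*(-1))*41 = (9 - 4 + 1)*41 = 6*41 = 246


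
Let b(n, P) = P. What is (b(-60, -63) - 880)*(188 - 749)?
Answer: 529023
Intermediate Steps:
(b(-60, -63) - 880)*(188 - 749) = (-63 - 880)*(188 - 749) = -943*(-561) = 529023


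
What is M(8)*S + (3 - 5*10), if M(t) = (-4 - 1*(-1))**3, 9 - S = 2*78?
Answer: 3922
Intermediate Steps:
S = -147 (S = 9 - 2*78 = 9 - 1*156 = 9 - 156 = -147)
M(t) = -27 (M(t) = (-4 + 1)**3 = (-3)**3 = -27)
M(8)*S + (3 - 5*10) = -27*(-147) + (3 - 5*10) = 3969 + (3 - 50) = 3969 - 47 = 3922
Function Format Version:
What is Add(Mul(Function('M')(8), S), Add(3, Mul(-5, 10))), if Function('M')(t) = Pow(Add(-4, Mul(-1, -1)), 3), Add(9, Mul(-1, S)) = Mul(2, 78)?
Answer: 3922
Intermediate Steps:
S = -147 (S = Add(9, Mul(-1, Mul(2, 78))) = Add(9, Mul(-1, 156)) = Add(9, -156) = -147)
Function('M')(t) = -27 (Function('M')(t) = Pow(Add(-4, 1), 3) = Pow(-3, 3) = -27)
Add(Mul(Function('M')(8), S), Add(3, Mul(-5, 10))) = Add(Mul(-27, -147), Add(3, Mul(-5, 10))) = Add(3969, Add(3, -50)) = Add(3969, -47) = 3922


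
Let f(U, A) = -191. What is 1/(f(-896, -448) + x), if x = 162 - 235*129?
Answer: -1/30344 ≈ -3.2955e-5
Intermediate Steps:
x = -30153 (x = 162 - 30315 = -30153)
1/(f(-896, -448) + x) = 1/(-191 - 30153) = 1/(-30344) = -1/30344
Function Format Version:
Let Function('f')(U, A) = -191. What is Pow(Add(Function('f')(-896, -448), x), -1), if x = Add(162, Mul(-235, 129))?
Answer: Rational(-1, 30344) ≈ -3.2955e-5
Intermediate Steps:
x = -30153 (x = Add(162, -30315) = -30153)
Pow(Add(Function('f')(-896, -448), x), -1) = Pow(Add(-191, -30153), -1) = Pow(-30344, -1) = Rational(-1, 30344)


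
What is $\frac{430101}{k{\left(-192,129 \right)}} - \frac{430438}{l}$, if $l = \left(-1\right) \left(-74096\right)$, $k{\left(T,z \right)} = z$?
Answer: $\frac{5302206199}{1593064} \approx 3328.3$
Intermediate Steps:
$l = 74096$
$\frac{430101}{k{\left(-192,129 \right)}} - \frac{430438}{l} = \frac{430101}{129} - \frac{430438}{74096} = 430101 \cdot \frac{1}{129} - \frac{215219}{37048} = \frac{143367}{43} - \frac{215219}{37048} = \frac{5302206199}{1593064}$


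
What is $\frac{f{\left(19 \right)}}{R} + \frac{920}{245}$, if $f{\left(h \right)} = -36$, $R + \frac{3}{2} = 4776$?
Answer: $\frac{194832}{51989} \approx 3.7476$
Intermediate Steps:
$R = \frac{9549}{2}$ ($R = - \frac{3}{2} + 4776 = \frac{9549}{2} \approx 4774.5$)
$\frac{f{\left(19 \right)}}{R} + \frac{920}{245} = - \frac{36}{\frac{9549}{2}} + \frac{920}{245} = \left(-36\right) \frac{2}{9549} + 920 \cdot \frac{1}{245} = - \frac{8}{1061} + \frac{184}{49} = \frac{194832}{51989}$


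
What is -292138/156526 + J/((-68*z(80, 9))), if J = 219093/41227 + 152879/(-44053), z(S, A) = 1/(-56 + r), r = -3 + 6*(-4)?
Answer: 928698305096958/2416365548727601 ≈ 0.38434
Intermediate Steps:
r = -27 (r = -3 - 24 = -27)
z(S, A) = -1/83 (z(S, A) = 1/(-56 - 27) = 1/(-83) = -1/83)
J = 3348961396/1816173031 (J = 219093*(1/41227) + 152879*(-1/44053) = 219093/41227 - 152879/44053 = 3348961396/1816173031 ≈ 1.8440)
-292138/156526 + J/((-68*z(80, 9))) = -292138/156526 + 3348961396/(1816173031*((-68*(-1/83)))) = -292138*1/156526 + 3348961396/(1816173031*(68/83)) = -146069/78263 + (3348961396/1816173031)*(83/68) = -146069/78263 + 69490948967/30874941527 = 928698305096958/2416365548727601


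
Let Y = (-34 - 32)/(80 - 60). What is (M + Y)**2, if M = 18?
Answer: 21609/100 ≈ 216.09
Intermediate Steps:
Y = -33/10 (Y = -66/20 = -66*1/20 = -33/10 ≈ -3.3000)
(M + Y)**2 = (18 - 33/10)**2 = (147/10)**2 = 21609/100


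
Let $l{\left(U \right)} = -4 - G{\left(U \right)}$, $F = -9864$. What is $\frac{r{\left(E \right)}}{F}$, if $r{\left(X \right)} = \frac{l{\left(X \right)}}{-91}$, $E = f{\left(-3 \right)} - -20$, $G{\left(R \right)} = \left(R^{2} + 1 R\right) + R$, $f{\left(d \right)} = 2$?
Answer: $- \frac{19}{32058} \approx -0.00059268$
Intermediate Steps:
$G{\left(R \right)} = R^{2} + 2 R$ ($G{\left(R \right)} = \left(R^{2} + R\right) + R = \left(R + R^{2}\right) + R = R^{2} + 2 R$)
$l{\left(U \right)} = -4 - U \left(2 + U\right)$
$E = 22$ ($E = 2 - -20 = 2 + 20 = 22$)
$r{\left(X \right)} = \frac{4}{91} + \frac{X \left(2 + X\right)}{91}$ ($r{\left(X \right)} = \frac{-4 - X \left(2 + X\right)}{-91} = \left(-4 - X \left(2 + X\right)\right) \left(- \frac{1}{91}\right) = \frac{4}{91} + \frac{X \left(2 + X\right)}{91}$)
$\frac{r{\left(E \right)}}{F} = \frac{\frac{4}{91} + \frac{1}{91} \cdot 22 \left(2 + 22\right)}{-9864} = \left(\frac{4}{91} + \frac{1}{91} \cdot 22 \cdot 24\right) \left(- \frac{1}{9864}\right) = \left(\frac{4}{91} + \frac{528}{91}\right) \left(- \frac{1}{9864}\right) = \frac{76}{13} \left(- \frac{1}{9864}\right) = - \frac{19}{32058}$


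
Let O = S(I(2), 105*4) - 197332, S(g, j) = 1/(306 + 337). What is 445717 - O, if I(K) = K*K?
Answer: 413480506/643 ≈ 6.4305e+5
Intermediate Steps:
I(K) = K**2
S(g, j) = 1/643
O = -126884475/643 (O = 1/643 - 197332 = -126884475/643 ≈ -1.9733e+5)
445717 - O = 445717 - 1*(-126884475/643) = 445717 + 126884475/643 = 413480506/643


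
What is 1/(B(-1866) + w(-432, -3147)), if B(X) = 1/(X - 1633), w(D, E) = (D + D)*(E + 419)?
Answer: 3499/8247115007 ≈ 4.2427e-7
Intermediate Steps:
w(D, E) = 2*D*(419 + E) (w(D, E) = (2*D)*(419 + E) = 2*D*(419 + E))
B(X) = 1/(-1633 + X)
1/(B(-1866) + w(-432, -3147)) = 1/(1/(-1633 - 1866) + 2*(-432)*(419 - 3147)) = 1/(1/(-3499) + 2*(-432)*(-2728)) = 1/(-1/3499 + 2356992) = 1/(8247115007/3499) = 3499/8247115007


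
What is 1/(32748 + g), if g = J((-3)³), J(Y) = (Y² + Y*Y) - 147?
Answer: 1/34059 ≈ 2.9361e-5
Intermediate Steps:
J(Y) = -147 + 2*Y² (J(Y) = (Y² + Y²) - 147 = 2*Y² - 147 = -147 + 2*Y²)
g = 1311 (g = -147 + 2*((-3)³)² = -147 + 2*(-27)² = -147 + 2*729 = -147 + 1458 = 1311)
1/(32748 + g) = 1/(32748 + 1311) = 1/34059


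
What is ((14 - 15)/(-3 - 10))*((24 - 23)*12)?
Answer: 12/13 ≈ 0.92308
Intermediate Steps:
((14 - 15)/(-3 - 10))*((24 - 23)*12) = (-1/(-13))*(1*12) = -1*(-1/13)*12 = (1/13)*12 = 12/13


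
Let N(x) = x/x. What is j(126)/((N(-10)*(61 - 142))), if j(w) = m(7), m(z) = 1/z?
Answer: -1/567 ≈ -0.0017637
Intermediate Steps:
j(w) = 1/7
N(x) = 1
j(126)/((N(-10)*(61 - 142))) = 1/(7*((1*(61 - 142)))) = 1/(7*((1*(-81)))) = (1/7)/(-81) = (1/7)*(-1/81) = -1/567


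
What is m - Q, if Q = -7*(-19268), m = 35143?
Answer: -99733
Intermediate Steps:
Q = 134876 (Q = -1*(-134876) = 134876)
m - Q = 35143 - 1*134876 = 35143 - 134876 = -99733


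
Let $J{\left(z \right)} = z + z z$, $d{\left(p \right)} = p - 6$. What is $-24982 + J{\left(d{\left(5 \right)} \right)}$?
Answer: $-24982$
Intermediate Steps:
$d{\left(p \right)} = -6 + p$ ($d{\left(p \right)} = p - 6 = -6 + p$)
$J{\left(z \right)} = z + z^{2}$
$-24982 + J{\left(d{\left(5 \right)} \right)} = -24982 + \left(-6 + 5\right) \left(1 + \left(-6 + 5\right)\right) = -24982 - \left(1 - 1\right) = -24982 - 0 = -24982 + 0 = -24982$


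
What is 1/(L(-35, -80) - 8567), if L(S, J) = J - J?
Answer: -1/8567 ≈ -0.00011673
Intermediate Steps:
L(S, J) = 0
1/(L(-35, -80) - 8567) = 1/(0 - 8567) = 1/(-8567) = -1/8567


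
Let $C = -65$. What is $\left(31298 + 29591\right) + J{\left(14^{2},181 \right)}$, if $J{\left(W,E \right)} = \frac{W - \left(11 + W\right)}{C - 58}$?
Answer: $\frac{7489358}{123} \approx 60889.0$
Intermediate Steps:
$J{\left(W,E \right)} = \frac{11}{123}$ ($J{\left(W,E \right)} = \frac{W - \left(11 + W\right)}{-65 - 58} = - \frac{11}{-123} = \left(-11\right) \left(- \frac{1}{123}\right) = \frac{11}{123}$)
$\left(31298 + 29591\right) + J{\left(14^{2},181 \right)} = \left(31298 + 29591\right) + \frac{11}{123} = 60889 + \frac{11}{123} = \frac{7489358}{123}$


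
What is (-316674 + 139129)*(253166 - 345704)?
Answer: 16429659210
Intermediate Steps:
(-316674 + 139129)*(253166 - 345704) = -177545*(-92538) = 16429659210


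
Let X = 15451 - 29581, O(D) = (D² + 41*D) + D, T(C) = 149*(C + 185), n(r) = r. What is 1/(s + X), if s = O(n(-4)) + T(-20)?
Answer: 1/10303 ≈ 9.7059e-5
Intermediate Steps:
T(C) = 27565 + 149*C (T(C) = 149*(185 + C) = 27565 + 149*C)
O(D) = D² + 42*D
X = -14130
s = 24433 (s = -4*(42 - 4) + (27565 + 149*(-20)) = -4*38 + (27565 - 2980) = -152 + 24585 = 24433)
1/(s + X) = 1/(24433 - 14130) = 1/10303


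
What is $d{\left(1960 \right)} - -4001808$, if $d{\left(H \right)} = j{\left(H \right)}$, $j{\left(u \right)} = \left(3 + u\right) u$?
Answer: $7849288$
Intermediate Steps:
$j{\left(u \right)} = u \left(3 + u\right)$
$d{\left(H \right)} = H \left(3 + H\right)$
$d{\left(1960 \right)} - -4001808 = 1960 \left(3 + 1960\right) - -4001808 = 1960 \cdot 1963 + 4001808 = 3847480 + 4001808 = 7849288$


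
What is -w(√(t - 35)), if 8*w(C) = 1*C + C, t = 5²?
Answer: -I*√10/4 ≈ -0.79057*I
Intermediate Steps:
t = 25
w(C) = C/4 (w(C) = (1*C + C)/8 = (C + C)/8 = (2*C)/8 = C/4)
-w(√(t - 35)) = -√(25 - 35)/4 = -√(-10)/4 = -I*√10/4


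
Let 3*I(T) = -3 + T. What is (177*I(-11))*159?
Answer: -131334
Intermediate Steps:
I(T) = -1 + T/3 (I(T) = (-3 + T)/3 = -1 + T/3)
(177*I(-11))*159 = (177*(-1 + (⅓)*(-11)))*159 = (177*(-1 - 11/3))*159 = (177*(-14/3))*159 = -826*159 = -131334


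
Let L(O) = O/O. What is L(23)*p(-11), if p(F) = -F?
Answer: 11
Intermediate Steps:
L(O) = 1
L(23)*p(-11) = 1*(-1*(-11)) = 1*11 = 11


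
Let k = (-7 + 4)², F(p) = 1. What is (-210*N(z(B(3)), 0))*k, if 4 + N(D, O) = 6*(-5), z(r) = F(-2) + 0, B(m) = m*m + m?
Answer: 64260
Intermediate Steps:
B(m) = m + m² (B(m) = m² + m = m + m²)
z(r) = 1 (z(r) = 1 + 0 = 1)
k = 9 (k = (-3)² = 9)
N(D, O) = -34 (N(D, O) = -4 + 6*(-5) = -4 - 30 = -34)
(-210*N(z(B(3)), 0))*k = -210*(-34)*9 = 7140*9 = 64260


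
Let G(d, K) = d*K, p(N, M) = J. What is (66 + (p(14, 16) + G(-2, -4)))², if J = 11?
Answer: 7225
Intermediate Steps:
p(N, M) = 11
G(d, K) = K*d
(66 + (p(14, 16) + G(-2, -4)))² = (66 + (11 - 4*(-2)))² = (66 + (11 + 8))² = (66 + 19)² = 85² = 7225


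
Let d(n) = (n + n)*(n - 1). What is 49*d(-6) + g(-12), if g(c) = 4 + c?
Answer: 4108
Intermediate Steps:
d(n) = 2*n*(-1 + n) (d(n) = (2*n)*(-1 + n) = 2*n*(-1 + n))
49*d(-6) + g(-12) = 49*(2*(-6)*(-1 - 6)) + (4 - 12) = 49*(2*(-6)*(-7)) - 8 = 49*84 - 8 = 4116 - 8 = 4108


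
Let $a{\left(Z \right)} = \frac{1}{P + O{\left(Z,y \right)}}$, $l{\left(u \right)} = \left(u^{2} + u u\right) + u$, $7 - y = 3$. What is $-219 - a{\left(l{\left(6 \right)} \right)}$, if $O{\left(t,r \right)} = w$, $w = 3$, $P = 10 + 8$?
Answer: $- \frac{4600}{21} \approx -219.05$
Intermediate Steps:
$P = 18$
$y = 4$ ($y = 7 - 3 = 4$)
$O{\left(t,r \right)} = 3$
$l{\left(u \right)} = u + 2 u^{2}$ ($l{\left(u \right)} = \left(u^{2} + u^{2}\right) + u = 2 u^{2} + u = u + 2 u^{2}$)
$a{\left(Z \right)} = \frac{1}{21}$ ($a{\left(Z \right)} = \frac{1}{18 + 3} = \frac{1}{21}$)
$-219 - a{\left(l{\left(6 \right)} \right)} = -219 - \frac{1}{21} = - \frac{4600}{21}$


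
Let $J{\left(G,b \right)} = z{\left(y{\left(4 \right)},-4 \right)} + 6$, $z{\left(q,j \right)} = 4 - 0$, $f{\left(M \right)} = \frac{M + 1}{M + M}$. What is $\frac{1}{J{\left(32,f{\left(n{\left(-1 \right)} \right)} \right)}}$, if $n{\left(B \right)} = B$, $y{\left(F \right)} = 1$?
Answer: $\frac{1}{10} \approx 0.1$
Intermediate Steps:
$f{\left(M \right)} = \frac{1 + M}{2 M}$
$z{\left(q,j \right)} = 4$ ($z{\left(q,j \right)} = 4 + 0 = 4$)
$J{\left(G,b \right)} = 10$ ($J{\left(G,b \right)} = 4 + 6 = 10$)
$\frac{1}{J{\left(32,f{\left(n{\left(-1 \right)} \right)} \right)}} = \frac{1}{10}$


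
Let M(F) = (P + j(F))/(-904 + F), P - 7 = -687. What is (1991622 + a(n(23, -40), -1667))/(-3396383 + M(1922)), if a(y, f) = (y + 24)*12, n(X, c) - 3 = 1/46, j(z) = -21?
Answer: -46639429752/79522927685 ≈ -0.58649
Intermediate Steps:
n(X, c) = 139/46 (n(X, c) = 3 + 1/46 = 139/46)
P = -680 (P = 7 - 687 = -680)
a(y, f) = 288 + 12*y (a(y, f) = (24 + y)*12 = 288 + 12*y)
M(F) = -701/(-904 + F) (M(F) = (-680 - 21)/(-904 + F) = -701/(-904 + F))
(1991622 + a(n(23, -40), -1667))/(-3396383 + M(1922)) = (1991622 + (288 + 12*(139/46)))/(-3396383 - 701/(-904 + 1922)) = (1991622 + (288 + 834/23))/(-3396383 - 701/1018) = (1991622 + 7458/23)/(-3396383 - 701*1/1018) = 45814764/(23*(-3396383 - 701/1018)) = 45814764/(23*(-3457518595/1018)) = (45814764/23)*(-1018/3457518595) = -46639429752/79522927685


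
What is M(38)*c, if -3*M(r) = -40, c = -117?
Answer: -1560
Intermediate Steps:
M(r) = 40/3 (M(r) = -⅓*(-40) = 40/3)
M(38)*c = (40/3)*(-117) = -1560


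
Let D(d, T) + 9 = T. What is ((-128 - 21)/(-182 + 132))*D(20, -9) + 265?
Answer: 5284/25 ≈ 211.36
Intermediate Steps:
D(d, T) = -9 + T
((-128 - 21)/(-182 + 132))*D(20, -9) + 265 = ((-128 - 21)/(-182 + 132))*(-9 - 9) + 265 = -149/(-50)*(-18) + 265 = -149*(-1/50)*(-18) + 265 = (149/50)*(-18) + 265 = -1341/25 + 265 = 5284/25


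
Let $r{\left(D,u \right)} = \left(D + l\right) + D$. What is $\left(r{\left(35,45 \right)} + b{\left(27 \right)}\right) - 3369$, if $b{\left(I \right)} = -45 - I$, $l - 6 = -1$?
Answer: $-3366$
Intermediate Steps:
$l = 5$ ($l = 6 - 1 = 5$)
$r{\left(D,u \right)} = 5 + 2 D$ ($r{\left(D,u \right)} = \left(D + 5\right) + D = \left(5 + D\right) + D = 5 + 2 D$)
$\left(r{\left(35,45 \right)} + b{\left(27 \right)}\right) - 3369 = \left(\left(5 + 2 \cdot 35\right) - 72\right) - 3369 = \left(\left(5 + 70\right) - 72\right) - 3369 = \left(75 - 72\right) - 3369 = 3 - 3369 = -3366$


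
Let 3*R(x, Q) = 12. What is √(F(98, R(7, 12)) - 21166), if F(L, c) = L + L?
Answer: 3*I*√2330 ≈ 144.81*I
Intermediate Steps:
R(x, Q) = 4 (R(x, Q) = (⅓)*12 = 4)
F(L, c) = 2*L
√(F(98, R(7, 12)) - 21166) = √(2*98 - 21166) = √(196 - 21166) = √(-20970) = 3*I*√2330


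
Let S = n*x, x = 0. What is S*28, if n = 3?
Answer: 0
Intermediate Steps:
S = 0 (S = 3*0 = 0)
S*28 = 0*28 = 0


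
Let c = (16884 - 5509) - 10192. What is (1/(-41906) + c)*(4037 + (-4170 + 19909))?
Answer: 490195592736/20953 ≈ 2.3395e+7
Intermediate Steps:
c = 1183 (c = 11375 - 10192 = 1183)
(1/(-41906) + c)*(4037 + (-4170 + 19909)) = (1/(-41906) + 1183)*(4037 + (-4170 + 19909)) = (-1/41906 + 1183)*(4037 + 15739) = (49574797/41906)*19776 = 490195592736/20953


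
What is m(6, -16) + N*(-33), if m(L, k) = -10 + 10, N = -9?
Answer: 297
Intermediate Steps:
m(L, k) = 0
m(6, -16) + N*(-33) = 0 - 9*(-33) = 0 + 297 = 297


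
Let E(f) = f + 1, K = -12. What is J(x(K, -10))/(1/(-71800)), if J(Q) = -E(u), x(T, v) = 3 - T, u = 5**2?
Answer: 1866800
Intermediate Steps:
u = 25
E(f) = 1 + f
J(Q) = -26 (J(Q) = -(1 + 25) = -1*26 = -26)
J(x(K, -10))/(1/(-71800)) = -26/(1/(-71800)) = -26/(-1/71800) = -26*(-71800) = 1866800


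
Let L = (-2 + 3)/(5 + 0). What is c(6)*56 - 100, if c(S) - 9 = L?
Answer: 2076/5 ≈ 415.20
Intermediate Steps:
L = ⅕ (L = 1/5 = 1*(⅕) = ⅕ ≈ 0.20000)
c(S) = 46/5 (c(S) = 9 + ⅕ = 46/5)
c(6)*56 - 100 = (46/5)*56 - 100 = 2576/5 - 100 = 2076/5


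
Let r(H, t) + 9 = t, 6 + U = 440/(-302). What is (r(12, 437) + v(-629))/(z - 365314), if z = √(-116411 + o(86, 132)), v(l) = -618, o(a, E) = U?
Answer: 10480858660/20151619687183 + 1710*I*√32771077/20151619687183 ≈ 0.0005201 + 4.8577e-7*I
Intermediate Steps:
U = -1126/151 (U = -6 + 440/(-302) = -6 + 440*(-1/302) = -6 - 220/151 = -1126/151 ≈ -7.4570)
o(a, E) = -1126/151
r(H, t) = -9 + t
z = 9*I*√32771077/151 (z = √(-116411 - 1126/151) = √(-17579187/151) = 9*I*√32771077/151 ≈ 341.2*I)
(r(12, 437) + v(-629))/(z - 365314) = ((-9 + 437) - 618)/(9*I*√32771077/151 - 365314) = (428 - 618)/(-365314 + 9*I*√32771077/151) = -190/(-365314 + 9*I*√32771077/151)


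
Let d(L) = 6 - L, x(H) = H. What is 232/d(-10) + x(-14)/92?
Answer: 330/23 ≈ 14.348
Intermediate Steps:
232/d(-10) + x(-14)/92 = 232/(6 - 1*(-10)) - 14/92 = 232/(6 + 10) - 14*1/92 = 232/16 - 7/46 = 232*(1/16) - 7/46 = 29/2 - 7/46 = 330/23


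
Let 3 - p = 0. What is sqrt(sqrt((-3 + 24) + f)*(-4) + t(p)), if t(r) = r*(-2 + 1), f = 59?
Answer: sqrt(-3 - 16*sqrt(5)) ≈ 6.2271*I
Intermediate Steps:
p = 3 (p = 3 - 1*0 = 3 + 0 = 3)
t(r) = -r (t(r) = r*(-1) = -r)
sqrt(sqrt((-3 + 24) + f)*(-4) + t(p)) = sqrt(sqrt((-3 + 24) + 59)*(-4) - 1*3) = sqrt(sqrt(21 + 59)*(-4) - 3) = sqrt(sqrt(80)*(-4) - 3) = sqrt((4*sqrt(5))*(-4) - 3) = sqrt(-16*sqrt(5) - 3) = sqrt(-3 - 16*sqrt(5))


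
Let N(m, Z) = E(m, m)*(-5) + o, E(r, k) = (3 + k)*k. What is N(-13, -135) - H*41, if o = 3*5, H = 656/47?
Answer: -56741/47 ≈ -1207.3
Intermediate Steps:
E(r, k) = k*(3 + k)
H = 656/47 (H = 656*(1/47) = 656/47 ≈ 13.957)
o = 15
N(m, Z) = 15 - 5*m*(3 + m) (N(m, Z) = (m*(3 + m))*(-5) + 15 = -5*m*(3 + m) + 15 = 15 - 5*m*(3 + m))
N(-13, -135) - H*41 = (15 - 5*(-13)*(3 - 13)) - 656*41/47 = (15 - 5*(-13)*(-10)) - 1*26896/47 = (15 - 650) - 26896/47 = -635 - 26896/47 = -56741/47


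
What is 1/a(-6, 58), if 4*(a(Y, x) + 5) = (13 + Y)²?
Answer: 4/29 ≈ 0.13793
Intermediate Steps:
a(Y, x) = -5 + (13 + Y)²/4
1/a(-6, 58) = 1/(-5 + (13 - 6)²/4) = 1/(-5 + (¼)*7²) = 1/(-5 + (¼)*49) = 1/(-5 + 49/4) = 1/(29/4) = 4/29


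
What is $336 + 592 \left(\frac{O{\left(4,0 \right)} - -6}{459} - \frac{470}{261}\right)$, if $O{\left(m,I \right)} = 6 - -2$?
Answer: $- \frac{9477392}{13311} \approx -712.0$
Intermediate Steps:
$O{\left(m,I \right)} = 8$ ($O{\left(m,I \right)} = 6 + 2 = 8$)
$336 + 592 \left(\frac{O{\left(4,0 \right)} - -6}{459} - \frac{470}{261}\right) = 336 + 592 \left(\frac{8 - -6}{459} - \frac{470}{261}\right) = 336 + 592 \left(\left(8 + 6\right) \frac{1}{459} - \frac{470}{261}\right) = 336 + 592 \left(14 \cdot \frac{1}{459} - \frac{470}{261}\right) = 336 + 592 \left(\frac{14}{459} - \frac{470}{261}\right) = 336 + 592 \left(- \frac{23564}{13311}\right) = 336 - \frac{13949888}{13311} = - \frac{9477392}{13311}$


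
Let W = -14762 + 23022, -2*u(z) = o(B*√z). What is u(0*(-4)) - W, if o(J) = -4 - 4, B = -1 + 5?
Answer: -8256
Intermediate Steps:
B = 4
o(J) = -8
u(z) = 4 (u(z) = -½*(-8) = 4)
W = 8260
u(0*(-4)) - W = 4 - 1*8260 = 4 - 8260 = -8256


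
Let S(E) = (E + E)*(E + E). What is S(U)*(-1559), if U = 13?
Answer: -1053884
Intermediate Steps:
S(E) = 4*E² (S(E) = (2*E)*(2*E) = 4*E²)
S(U)*(-1559) = (4*13²)*(-1559) = (4*169)*(-1559) = 676*(-1559) = -1053884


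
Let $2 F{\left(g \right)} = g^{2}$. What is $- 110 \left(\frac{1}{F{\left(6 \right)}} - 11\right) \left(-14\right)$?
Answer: $- \frac{151690}{9} \approx -16854.0$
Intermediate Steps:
$F{\left(g \right)} = \frac{g^{2}}{2}$
$- 110 \left(\frac{1}{F{\left(6 \right)}} - 11\right) \left(-14\right) = - 110 \left(\frac{1}{\frac{1}{2} \cdot 6^{2}} - 11\right) \left(-14\right) = - 110 \left(\frac{1}{\frac{1}{2} \cdot 36} - 11\right) \left(-14\right) = - 110 \left(\frac{1}{18} - 11\right) \left(-14\right) = - 110 \left(\left(- \frac{197}{18}\right) \left(-14\right)\right) = \left(-110\right) \frac{1379}{9} = - \frac{151690}{9}$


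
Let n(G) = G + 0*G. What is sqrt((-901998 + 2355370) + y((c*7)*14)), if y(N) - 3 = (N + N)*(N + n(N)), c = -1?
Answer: sqrt(1491791) ≈ 1221.4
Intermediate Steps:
n(G) = G (n(G) = G + 0 = G)
y(N) = 3 + 4*N**2 (y(N) = 3 + (N + N)*(N + N) = 3 + (2*N)*(2*N) = 3 + 4*N**2)
sqrt((-901998 + 2355370) + y((c*7)*14)) = sqrt((-901998 + 2355370) + (3 + 4*(-1*7*14)**2)) = sqrt(1453372 + (3 + 4*(-7*14)**2)) = sqrt(1453372 + (3 + 4*(-98)**2)) = sqrt(1453372 + (3 + 4*9604)) = sqrt(1453372 + (3 + 38416)) = sqrt(1453372 + 38419) = sqrt(1491791)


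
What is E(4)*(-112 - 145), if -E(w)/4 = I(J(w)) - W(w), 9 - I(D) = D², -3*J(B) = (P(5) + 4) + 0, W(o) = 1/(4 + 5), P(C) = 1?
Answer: 56540/9 ≈ 6282.2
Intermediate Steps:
W(o) = ⅑ (W(o) = 1/9 = ⅑)
J(B) = -5/3 (J(B) = -((1 + 4) + 0)/3 = -(5 + 0)/3 = -⅓*5 = -5/3)
I(D) = 9 - D²
E(w) = -220/9 (E(w) = -4*((9 - (-5/3)²) - 1*⅑) = -4*((9 - 1*25/9) - ⅑) = -4*((9 - 25/9) - ⅑) = -4*(56/9 - ⅑) = -4*55/9 = -220/9)
E(4)*(-112 - 145) = -220*(-112 - 145)/9 = -220/9*(-257) = 56540/9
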